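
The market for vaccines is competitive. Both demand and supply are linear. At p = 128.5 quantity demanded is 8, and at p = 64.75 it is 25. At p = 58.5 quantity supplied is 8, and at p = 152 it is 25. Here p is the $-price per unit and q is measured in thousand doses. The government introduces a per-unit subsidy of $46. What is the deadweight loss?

$114.38 thousand

Demand slope = (64.75 − 128.5)/(25 − 8) = −3.75, so p = 158.5 − 3.75q.
Supply slope = (152 − 58.5)/(25 − 8) = 5.5, so p = 14.5 + 5.5q.
Competitive equilibrium: 158.5 − 3.75q = 14.5 + 5.5q → q* = 15.5676, p* = 100.1216.
The subsidy lowers effective supply by 46: p = 5.5q − 31.5.
New quantity: 158.5 − 3.75q = 5.5q − 31.5 → q' = 20.5405.
Overproduction Δq = 20.5405 − 15.5676 = 4.9729; wedge = subsidy = 46.
Deadweight loss = ½ × 4.9729 × 46 = $114.38 thousand.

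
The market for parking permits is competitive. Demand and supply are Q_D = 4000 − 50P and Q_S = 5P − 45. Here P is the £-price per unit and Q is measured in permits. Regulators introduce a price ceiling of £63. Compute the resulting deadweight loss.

£305.82

In inverse form: demand P = 80 − 0.02Q, supply P = 9 + 0.2Q.
Competitive equilibrium: 80 − 0.02Q = 9 + 0.2Q → Q* = 322.7273, P* = 73.5455.
At the ceiling P = 63, quantity supplied = (63 − 9)/0.2 = 270.
Willingness to pay at Q' = 270: 80 − 0.02·270 = 74.6.
ΔQ = 322.7273 − 270 = 52.7273; wedge = 74.6 − 63 = 11.6.
Welfare loss = ½ × 52.7273 × 11.6 = £305.82.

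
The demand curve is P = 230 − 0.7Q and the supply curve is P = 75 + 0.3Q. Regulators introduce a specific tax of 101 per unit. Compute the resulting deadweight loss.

Competitive equilibrium: 230 − 0.7Q = 75 + 0.3Q → Q* = 155, P* = 121.5.
With the tax, the buyer price exceeds the seller price by 101: (230 − 0.7Q) − (75 + 0.3Q) = 101 → Q' = 54.
ΔQ = 155 − 54 = 101; the wedge equals the tax, 101.
DWL = ½ × 101 × 101 = 5100.50.

5100.50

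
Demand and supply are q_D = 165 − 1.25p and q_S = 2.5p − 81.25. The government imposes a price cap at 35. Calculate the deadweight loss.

3526.67

In inverse form: demand p = 132 − 0.8q, supply p = 32.5 + 0.4q.
Competitive equilibrium: 132 − 0.8q = 32.5 + 0.4q → q* = 82.9167, p* = 65.6667.
At the ceiling p = 35, quantity supplied = (35 − 32.5)/0.4 = 6.25.
Willingness to pay at q' = 6.25: 132 − 0.8·6.25 = 127.
Δq = 82.9167 − 6.25 = 76.6667; wedge = 127 − 35 = 92.
Deadweight loss = ½ × 76.6667 × 92 = 3526.67.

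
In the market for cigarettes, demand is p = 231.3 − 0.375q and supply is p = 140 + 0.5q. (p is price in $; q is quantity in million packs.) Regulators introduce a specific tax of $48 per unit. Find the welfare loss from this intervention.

Competitive equilibrium: 231.3 − 0.375q = 140 + 0.5q → q* = 104.3429, p* = 192.1714.
With the tax, the buyer price exceeds the seller price by 48: (231.3 − 0.375q) − (140 + 0.5q) = 48 → q' = 49.4857.
Δq = 104.3429 − 49.4857 = 54.8572; the wedge equals the tax, 48.
Deadweight loss = ½ × 54.8572 × 48 = $1316.57 million.

$1316.57 million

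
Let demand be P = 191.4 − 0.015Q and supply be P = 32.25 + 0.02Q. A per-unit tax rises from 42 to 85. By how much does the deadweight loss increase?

78014.29

Competitive equilibrium: 191.4 − 0.015Q = 32.25 + 0.02Q → Q* = 4547.1429, P* = 123.1929.
For a per-unit tax t: ΔQ = t/0.035, so DWL = ½·t·(t/0.035) = t²/0.07.
At t = 42: DWL = 25200. At t = 85: DWL = 103214.286.
Increase = 103214.286 − 25200 = 78014.29.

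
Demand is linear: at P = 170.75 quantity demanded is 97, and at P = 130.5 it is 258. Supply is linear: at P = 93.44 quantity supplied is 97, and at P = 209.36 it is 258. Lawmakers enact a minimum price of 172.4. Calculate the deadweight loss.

Demand slope = (130.5 − 170.75)/(258 − 97) = −0.25, so P = 195 − 0.25Q.
Supply slope = (209.36 − 93.44)/(258 − 97) = 0.72, so P = 23.6 + 0.72Q.
Competitive equilibrium: 195 − 0.25Q = 23.6 + 0.72Q → Q* = 176.70103, P* = 150.82474.
At the floor P = 172.4, quantity demanded = (195 − 172.4)/0.25 = 90.4.
Sellers' marginal cost at Q' = 90.4: 23.6 + 0.72·90.4 = 88.688.
ΔQ = 176.70103 − 90.4 = 86.30103; wedge = 172.4 − 88.688 = 83.712.
Deadweight loss = ½ × 86.30103 × 83.712 = 3612.22.

3612.22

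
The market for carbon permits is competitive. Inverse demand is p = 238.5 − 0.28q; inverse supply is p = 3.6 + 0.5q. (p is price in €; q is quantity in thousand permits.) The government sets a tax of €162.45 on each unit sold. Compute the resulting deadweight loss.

Competitive equilibrium: 238.5 − 0.28q = 3.6 + 0.5q → q* = 301.1538, p* = 154.1769.
With the tax, the buyer price exceeds the seller price by 162.45: (238.5 − 0.28q) − (3.6 + 0.5q) = 162.45 → q' = 92.8846.
Δq = 301.1538 − 92.8846 = 208.2692; the wedge equals the tax, 162.45.
Deadweight loss = ½ × 208.2692 × 162.45 = €16916.67 thousand.

€16916.67 thousand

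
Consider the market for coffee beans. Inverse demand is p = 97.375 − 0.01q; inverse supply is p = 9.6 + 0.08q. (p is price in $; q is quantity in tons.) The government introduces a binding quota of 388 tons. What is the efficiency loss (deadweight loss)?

$15520.28

Competitive equilibrium: 97.375 − 0.01q = 9.6 + 0.08q → q* = 975.2778, p* = 87.6222.
At q = 388: demand price = 97.375 − 0.01·388 = 93.495; supply price = 9.6 + 0.08·388 = 40.64.
Δq = 975.2778 − 388 = 587.2778; wedge = 93.495 − 40.64 = 52.855.
Welfare loss = ½ × 587.2778 × 52.855 = $15520.28.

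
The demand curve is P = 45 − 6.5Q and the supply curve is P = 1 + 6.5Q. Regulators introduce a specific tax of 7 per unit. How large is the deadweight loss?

1.88

Competitive equilibrium: 45 − 6.5Q = 1 + 6.5Q → Q* = 3.3846, P* = 23.
With the tax, the buyer price exceeds the seller price by 7: (45 − 6.5Q) − (1 + 6.5Q) = 7 → Q' = 2.8462.
ΔQ = 3.3846 − 2.8462 = 0.5384; the wedge equals the tax, 7.
Welfare loss = ½ × 0.5384 × 7 = 1.88.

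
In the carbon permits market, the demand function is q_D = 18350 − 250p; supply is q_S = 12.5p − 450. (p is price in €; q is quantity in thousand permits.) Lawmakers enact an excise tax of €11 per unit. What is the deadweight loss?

€720.24 thousand

In inverse form: demand p = 73.4 − 0.004q, supply p = 36 + 0.08q.
Competitive equilibrium: 73.4 − 0.004q = 36 + 0.08q → q* = 445.2381, p* = 71.619.
With the tax, the buyer price exceeds the seller price by 11: (73.4 − 0.004q) − (36 + 0.08q) = 11 → q' = 314.2857.
Δq = 445.2381 − 314.2857 = 130.9524; the wedge equals the tax, 11.
The triangle = ½ × 130.9524 × 11 = €720.24 thousand.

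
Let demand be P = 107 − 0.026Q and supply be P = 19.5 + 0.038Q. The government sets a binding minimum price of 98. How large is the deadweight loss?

Competitive equilibrium: 107 − 0.026Q = 19.5 + 0.038Q → Q* = 1367.1875, P* = 71.45313.
At the floor P = 98, quantity demanded = (107 − 98)/0.026 = 346.15385.
Sellers' marginal cost at Q' = 346.15385: 19.5 + 0.038·346.15385 = 32.65385.
ΔQ = 1367.1875 − 346.15385 = 1021.03365; wedge = 98 − 32.65385 = 65.34615.
Welfare loss = ½ × 1021.03365 × 65.34615 = 33360.31.

33360.31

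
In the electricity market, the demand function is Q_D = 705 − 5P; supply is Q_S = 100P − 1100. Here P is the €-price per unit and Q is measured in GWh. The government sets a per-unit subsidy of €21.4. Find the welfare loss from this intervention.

€1090.38

In inverse form: demand P = 141 − 0.2Q, supply P = 11 + 0.01Q.
Competitive equilibrium: 141 − 0.2Q = 11 + 0.01Q → Q* = 619.0476, P* = 17.1905.
The subsidy lowers effective supply by 21.4: P = 0.01Q − 10.4.
New quantity: 141 − 0.2Q = 0.01Q − 10.4 → Q' = 720.9524.
Overproduction ΔQ = 720.9524 − 619.0476 = 101.9048; wedge = subsidy = 21.4.
Welfare loss = ½ × 101.9048 × 21.4 = €1090.38.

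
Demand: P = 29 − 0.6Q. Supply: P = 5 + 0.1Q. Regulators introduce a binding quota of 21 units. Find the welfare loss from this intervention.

61.78

Competitive equilibrium: 29 − 0.6Q = 5 + 0.1Q → Q* = 34.2857, P* = 8.4286.
At Q = 21: demand price = 29 − 0.6·21 = 16.4; supply price = 5 + 0.1·21 = 7.1.
ΔQ = 34.2857 − 21 = 13.2857; wedge = 16.4 − 7.1 = 9.3.
Deadweight loss = ½ × 13.2857 × 9.3 = 61.78.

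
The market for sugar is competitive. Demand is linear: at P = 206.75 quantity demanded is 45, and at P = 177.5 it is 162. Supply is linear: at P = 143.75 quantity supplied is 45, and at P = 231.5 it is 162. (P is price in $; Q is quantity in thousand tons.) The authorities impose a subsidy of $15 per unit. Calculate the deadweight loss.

$112.50 thousand

Demand slope = (177.5 − 206.75)/(162 − 45) = −0.25, so P = 218 − 0.25Q.
Supply slope = (231.5 − 143.75)/(162 − 45) = 0.75, so P = 110 + 0.75Q.
Competitive equilibrium: 218 − 0.25Q = 110 + 0.75Q → Q* = 108, P* = 191.
The subsidy lowers effective supply by 15: P = 95 + 0.75Q.
New quantity: 218 − 0.25Q = 95 + 0.75Q → Q' = 123.
Overproduction ΔQ = 123 − 108 = 15; wedge = subsidy = 15.
Deadweight loss = ½ × 15 × 15 = $112.50 thousand.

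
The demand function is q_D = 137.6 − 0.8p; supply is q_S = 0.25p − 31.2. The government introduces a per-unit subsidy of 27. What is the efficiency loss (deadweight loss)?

69.43

In inverse form: demand p = 172 − 1.25q, supply p = 124.8 + 4q.
Competitive equilibrium: 172 − 1.25q = 124.8 + 4q → q* = 8.9905, p* = 160.7619.
The subsidy lowers effective supply by 27: p = 97.8 + 4q.
New quantity: 172 − 1.25q = 97.8 + 4q → q' = 14.1333.
Overproduction Δq = 14.1333 − 8.9905 = 5.1428; wedge = subsidy = 27.
Welfare loss = ½ × 5.1428 × 27 = 69.43.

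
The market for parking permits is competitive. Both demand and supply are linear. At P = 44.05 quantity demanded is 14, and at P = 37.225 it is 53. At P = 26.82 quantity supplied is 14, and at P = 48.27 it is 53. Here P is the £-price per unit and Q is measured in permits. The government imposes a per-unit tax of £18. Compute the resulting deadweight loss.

Demand slope = (37.225 − 44.05)/(53 − 14) = −0.175, so P = 46.5 − 0.175Q.
Supply slope = (48.27 − 26.82)/(53 − 14) = 0.55, so P = 19.12 + 0.55Q.
Competitive equilibrium: 46.5 − 0.175Q = 19.12 + 0.55Q → Q* = 37.7655, P* = 39.891.
With the tax, the buyer price exceeds the seller price by 18: (46.5 − 0.175Q) − (19.12 + 0.55Q) = 18 → Q' = 12.9379.
ΔQ = 37.7655 − 12.9379 = 24.8276; the wedge equals the tax, 18.
DWL = ½ × 24.8276 × 18 = £223.45.

£223.45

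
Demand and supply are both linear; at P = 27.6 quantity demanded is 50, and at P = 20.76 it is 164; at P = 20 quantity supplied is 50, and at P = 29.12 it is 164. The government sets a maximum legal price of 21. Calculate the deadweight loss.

122.22

Demand slope = (20.76 − 27.6)/(164 − 50) = −0.06, so P = 30.6 − 0.06Q.
Supply slope = (29.12 − 20)/(164 − 50) = 0.08, so P = 16 + 0.08Q.
Competitive equilibrium: 30.6 − 0.06Q = 16 + 0.08Q → Q* = 104.2857, P* = 24.3429.
At the ceiling P = 21, quantity supplied = (21 − 16)/0.08 = 62.5.
Willingness to pay at Q' = 62.5: 30.6 − 0.06·62.5 = 26.85.
ΔQ = 104.2857 − 62.5 = 41.7857; wedge = 26.85 − 21 = 5.85.
The triangle = ½ × 41.7857 × 5.85 = 122.22.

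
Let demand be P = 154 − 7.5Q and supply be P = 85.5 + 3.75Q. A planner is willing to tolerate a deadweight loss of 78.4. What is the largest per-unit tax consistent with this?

Competitive equilibrium: 154 − 7.5Q = 85.5 + 3.75Q → Q* = 6.0889, P* = 108.3333.
A tax t gives ΔQ = t/11.25 and wedge t, so DWL = t²/22.5.
t²/22.5 = 78.4 → t² = 1764 → t = 42.

42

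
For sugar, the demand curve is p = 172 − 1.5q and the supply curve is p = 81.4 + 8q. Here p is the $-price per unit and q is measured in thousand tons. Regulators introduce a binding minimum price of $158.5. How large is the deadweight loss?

$1.37 thousand

Competitive equilibrium: 172 − 1.5q = 81.4 + 8q → q* = 9.5368, p* = 157.6947.
At the floor p = 158.5, quantity demanded = (172 − 158.5)/1.5 = 9.
Sellers' marginal cost at q' = 9: 81.4 + 8·9 = 153.4.
Δq = 9.5368 − 9 = 0.5368; wedge = 158.5 − 153.4 = 5.1.
DWL = ½ × 0.5368 × 5.1 = $1.37 thousand.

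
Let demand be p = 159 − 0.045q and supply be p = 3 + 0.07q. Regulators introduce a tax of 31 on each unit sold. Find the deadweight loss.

Competitive equilibrium: 159 − 0.045q = 3 + 0.07q → q* = 1356.5217, p* = 97.9565.
With the tax, the buyer price exceeds the seller price by 31: (159 − 0.045q) − (3 + 0.07q) = 31 → q' = 1086.9565.
Δq = 1356.5217 − 1086.9565 = 269.5652; the wedge equals the tax, 31.
The triangle = ½ × 269.5652 × 31 = 4178.26.

4178.26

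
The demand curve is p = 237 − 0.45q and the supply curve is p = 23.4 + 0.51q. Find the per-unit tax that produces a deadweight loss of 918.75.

Competitive equilibrium: 237 − 0.45q = 23.4 + 0.51q → q* = 222.5, p* = 136.875.
A tax t gives Δq = t/0.96 and wedge t, so DWL = t²/1.92.
t²/1.92 = 918.75 → t² = 1764 → t = 42.

42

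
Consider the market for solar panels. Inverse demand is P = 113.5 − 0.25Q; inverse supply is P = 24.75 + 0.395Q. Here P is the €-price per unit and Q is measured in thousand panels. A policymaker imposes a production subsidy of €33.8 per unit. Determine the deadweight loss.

€885.61 thousand

Competitive equilibrium: 113.5 − 0.25Q = 24.75 + 0.395Q → Q* = 137.5969, P* = 79.1008.
The subsidy lowers effective supply by 33.8: P = 0.395Q − 9.05.
New quantity: 113.5 − 0.25Q = 0.395Q − 9.05 → Q' = 190.
Overproduction ΔQ = 190 − 137.5969 = 52.4031; wedge = subsidy = 33.8.
Welfare loss = ½ × 52.4031 × 33.8 = €885.61 thousand.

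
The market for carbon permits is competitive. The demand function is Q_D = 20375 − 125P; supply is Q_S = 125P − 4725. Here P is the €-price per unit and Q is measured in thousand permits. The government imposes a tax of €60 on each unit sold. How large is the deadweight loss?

In inverse form: demand P = 163 − 0.008Q, supply P = 37.8 + 0.008Q.
Competitive equilibrium: 163 − 0.008Q = 37.8 + 0.008Q → Q* = 7825, P* = 100.4.
With the tax, the buyer price exceeds the seller price by 60: (163 − 0.008Q) − (37.8 + 0.008Q) = 60 → Q' = 4075.
ΔQ = 7825 − 4075 = 3750; the wedge equals the tax, 60.
Deadweight loss = ½ × 3750 × 60 = €112500 thousand.

€112500 thousand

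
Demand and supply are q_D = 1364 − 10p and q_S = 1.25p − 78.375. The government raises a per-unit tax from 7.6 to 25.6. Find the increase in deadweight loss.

In inverse form: demand p = 136.4 − 0.1q, supply p = 62.7 + 0.8q.
Competitive equilibrium: 136.4 − 0.1q = 62.7 + 0.8q → q* = 81.8889, p* = 128.2111.
For a per-unit tax t: Δq = t/0.9, so DWL = ½·t·(t/0.9) = t²/1.8.
At t = 7.6: DWL = 32.089. At t = 25.6: DWL = 364.089.
Increase = 364.089 − 32.089 = 332.

332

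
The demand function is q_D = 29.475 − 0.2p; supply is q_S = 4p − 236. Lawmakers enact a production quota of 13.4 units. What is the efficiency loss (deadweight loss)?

In inverse form: demand p = 147.375 − 5q, supply p = 59 + 0.25q.
Competitive equilibrium: 147.375 − 5q = 59 + 0.25q → q* = 16.8333, p* = 63.2083.
At q = 13.4: demand price = 147.375 − 5·13.4 = 80.375; supply price = 59 + 0.25·13.4 = 62.35.
Δq = 16.8333 − 13.4 = 3.4333; wedge = 80.375 − 62.35 = 18.025.
Deadweight loss = ½ × 3.4333 × 18.025 = 30.94.

30.94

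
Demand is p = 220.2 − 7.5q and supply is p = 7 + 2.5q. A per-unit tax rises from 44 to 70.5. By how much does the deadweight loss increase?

Competitive equilibrium: 220.2 − 7.5q = 7 + 2.5q → q* = 21.32, p* = 60.3.
For a per-unit tax t: Δq = t/10, so DWL = ½·t·(t/10) = t²/20.
At t = 44: DWL = 96.8. At t = 70.5: DWL = 248.513.
Increase = 248.513 − 96.8 = 151.71.

151.71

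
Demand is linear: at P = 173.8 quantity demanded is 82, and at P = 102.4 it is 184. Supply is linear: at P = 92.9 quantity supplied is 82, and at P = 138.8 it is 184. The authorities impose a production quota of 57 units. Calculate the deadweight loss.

Demand slope = (102.4 − 173.8)/(184 − 82) = −0.7, so P = 231.2 − 0.7Q.
Supply slope = (138.8 − 92.9)/(184 − 82) = 0.45, so P = 56 + 0.45Q.
Competitive equilibrium: 231.2 − 0.7Q = 56 + 0.45Q → Q* = 152.3478, P* = 124.5565.
At Q = 57: demand price = 231.2 − 0.7·57 = 191.3; supply price = 56 + 0.45·57 = 81.65.
ΔQ = 152.3478 − 57 = 95.3478; wedge = 191.3 − 81.65 = 109.65.
The triangle = ½ × 95.3478 × 109.65 = 5227.44.

5227.44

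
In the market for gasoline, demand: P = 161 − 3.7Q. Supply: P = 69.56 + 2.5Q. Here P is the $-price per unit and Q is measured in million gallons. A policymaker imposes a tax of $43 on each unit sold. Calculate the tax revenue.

$335.95 million

Competitive equilibrium: 161 − 3.7Q = 69.56 + 2.5Q → Q* = 14.7484, P* = 106.431.
With the tax, the buyer price exceeds the seller price by 43: (161 − 3.7Q) − (69.56 + 2.5Q) = 43 → Q' = 7.8129.
Tax revenue = 43 × 7.8129 = $335.95 million.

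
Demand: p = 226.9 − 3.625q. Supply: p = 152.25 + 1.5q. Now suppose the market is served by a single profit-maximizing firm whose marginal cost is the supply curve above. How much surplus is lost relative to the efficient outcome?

Competitive equilibrium: 226.9 − 3.625q = 152.25 + 1.5q → q* = 14.5659, p* = 174.0988.
Marginal revenue: MR = 226.9 − 7.25q. Set MR = MC: 226.9 − 7.25q = 152.25 + 1.5q → q_m = 8.5314.
Price p_m = 226.9 − 3.625·8.5314 = 195.9737; MC(q_m) = 152.25 + 1.5·8.5314 = 165.0471.
Competitive q* = 14.5659, so Δq = 6.0345; wedge = 195.9737 − 165.0471 = 30.9266.
Deadweight loss = ½ × 6.0345 × 30.9266 = 93.31.

93.31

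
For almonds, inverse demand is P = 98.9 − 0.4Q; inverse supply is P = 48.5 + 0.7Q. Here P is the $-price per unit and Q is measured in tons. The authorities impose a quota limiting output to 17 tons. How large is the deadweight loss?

Competitive equilibrium: 98.9 − 0.4Q = 48.5 + 0.7Q → Q* = 45.8182, P* = 80.5727.
At Q = 17: demand price = 98.9 − 0.4·17 = 92.1; supply price = 48.5 + 0.7·17 = 60.4.
ΔQ = 45.8182 − 17 = 28.8182; wedge = 92.1 − 60.4 = 31.7.
Welfare loss = ½ × 28.8182 × 31.7 = $456.77.

$456.77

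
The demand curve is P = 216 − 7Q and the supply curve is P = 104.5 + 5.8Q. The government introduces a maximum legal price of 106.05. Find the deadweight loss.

Competitive equilibrium: 216 − 7Q = 104.5 + 5.8Q → Q* = 8.71094, P* = 155.02344.
At the ceiling P = 106.05, quantity supplied = (106.05 − 104.5)/5.8 = 0.26724.
Willingness to pay at Q' = 0.26724: 216 − 7·0.26724 = 214.12932.
ΔQ = 8.71094 − 0.26724 = 8.4437; wedge = 214.12932 − 106.05 = 108.07932.
DWL = ½ × 8.4437 × 108.07932 = 456.29.

456.29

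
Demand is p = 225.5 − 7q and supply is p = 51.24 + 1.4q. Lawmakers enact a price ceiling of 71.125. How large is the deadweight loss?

Competitive equilibrium: 225.5 − 7q = 51.24 + 1.4q → q* = 20.7452, p* = 80.2833.
At the ceiling p = 71.125, quantity supplied = (71.125 − 51.24)/1.4 = 14.2036.
Willingness to pay at q' = 14.2036: 225.5 − 7·14.2036 = 126.0748.
Δq = 20.7452 − 14.2036 = 6.5416; wedge = 126.0748 − 71.125 = 54.9498.
Welfare loss = ½ × 6.5416 × 54.9498 = 179.73.

179.73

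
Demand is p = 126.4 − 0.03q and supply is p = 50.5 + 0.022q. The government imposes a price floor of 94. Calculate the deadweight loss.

Competitive equilibrium: 126.4 − 0.03q = 50.5 + 0.022q → q* = 1459.6154, p* = 82.6115.
At the floor p = 94, quantity demanded = (126.4 − 94)/0.03 = 1080.
Sellers' marginal cost at q' = 1080: 50.5 + 0.022·1080 = 74.26.
Δq = 1459.6154 − 1080 = 379.6154; wedge = 94 − 74.26 = 19.74.
The triangle = ½ × 379.6154 × 19.74 = 3746.80.

3746.80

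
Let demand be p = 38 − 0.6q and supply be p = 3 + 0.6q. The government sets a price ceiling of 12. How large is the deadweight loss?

120.42

Competitive equilibrium: 38 − 0.6q = 3 + 0.6q → q* = 29.1667, p* = 20.5.
At the ceiling p = 12, quantity supplied = (12 − 3)/0.6 = 15.
Willingness to pay at q' = 15: 38 − 0.6·15 = 29.
Δq = 29.1667 − 15 = 14.1667; wedge = 29 − 12 = 17.
The triangle = ½ × 14.1667 × 17 = 120.42.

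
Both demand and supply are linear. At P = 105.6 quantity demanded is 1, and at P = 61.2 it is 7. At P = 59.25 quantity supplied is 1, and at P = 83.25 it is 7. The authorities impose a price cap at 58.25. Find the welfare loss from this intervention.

106.17

Demand slope = (61.2 − 105.6)/(7 − 1) = −7.4, so P = 113 − 7.4Q.
Supply slope = (83.25 − 59.25)/(7 − 1) = 4, so P = 55.25 + 4Q.
Competitive equilibrium: 113 − 7.4Q = 55.25 + 4Q → Q* = 5.0658, P* = 75.5132.
At the ceiling P = 58.25, quantity supplied = (58.25 − 55.25)/4 = 0.75.
Willingness to pay at Q' = 0.75: 113 − 7.4·0.75 = 107.45.
ΔQ = 5.0658 − 0.75 = 4.3158; wedge = 107.45 − 58.25 = 49.2.
The triangle = ½ × 4.3158 × 49.2 = 106.17.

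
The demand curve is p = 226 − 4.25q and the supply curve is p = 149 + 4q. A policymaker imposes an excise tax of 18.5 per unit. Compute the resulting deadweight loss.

Competitive equilibrium: 226 − 4.25q = 149 + 4q → q* = 9.3333, p* = 186.3333.
With the tax, the buyer price exceeds the seller price by 18.5: (226 − 4.25q) − (149 + 4q) = 18.5 → q' = 7.0909.
Δq = 9.3333 − 7.0909 = 2.2424; the wedge equals the tax, 18.5.
DWL = ½ × 2.2424 × 18.5 = 20.74.

20.74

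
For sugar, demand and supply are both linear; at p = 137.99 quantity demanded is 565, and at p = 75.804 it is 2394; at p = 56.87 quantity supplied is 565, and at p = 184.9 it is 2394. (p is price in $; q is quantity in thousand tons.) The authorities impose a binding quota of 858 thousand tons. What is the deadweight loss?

$12332.788 thousand

Demand slope = (75.804 − 137.99)/(2394 − 565) = −0.034, so p = 157.2 − 0.034q.
Supply slope = (184.9 − 56.87)/(2394 − 565) = 0.07, so p = 17.32 + 0.07q.
Competitive equilibrium: 157.2 − 0.034q = 17.32 + 0.07q → q* = 1345, p* = 111.47.
At q = 858: demand price = 157.2 − 0.034·858 = 128.028; supply price = 17.32 + 0.07·858 = 77.38.
Δq = 1345 − 858 = 487; wedge = 128.028 − 77.38 = 50.648.
Deadweight loss = ½ × 487 × 50.648 = $12332.788 thousand.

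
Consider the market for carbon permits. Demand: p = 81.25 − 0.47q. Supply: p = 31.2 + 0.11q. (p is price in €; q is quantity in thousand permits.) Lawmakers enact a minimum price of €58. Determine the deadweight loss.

€393.26 thousand

Competitive equilibrium: 81.25 − 0.47q = 31.2 + 0.11q → q* = 86.2931, p* = 40.6922.
At the floor p = 58, quantity demanded = (81.25 − 58)/0.47 = 49.4681.
Sellers' marginal cost at q' = 49.4681: 31.2 + 0.11·49.4681 = 36.6415.
Δq = 86.2931 − 49.4681 = 36.825; wedge = 58 − 36.6415 = 21.3585.
Deadweight loss = ½ × 36.825 × 21.3585 = €393.26 thousand.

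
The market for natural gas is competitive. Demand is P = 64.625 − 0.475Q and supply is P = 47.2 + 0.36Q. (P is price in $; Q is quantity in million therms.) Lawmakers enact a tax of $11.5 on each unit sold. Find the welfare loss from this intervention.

Competitive equilibrium: 64.625 − 0.475Q = 47.2 + 0.36Q → Q* = 20.8683, P* = 54.7126.
With the tax, the buyer price exceeds the seller price by 11.5: (64.625 − 0.475Q) − (47.2 + 0.36Q) = 11.5 → Q' = 7.0958.
ΔQ = 20.8683 − 7.0958 = 13.7725; the wedge equals the tax, 11.5.
The triangle = ½ × 13.7725 × 11.5 = $79.19 million.

$79.19 million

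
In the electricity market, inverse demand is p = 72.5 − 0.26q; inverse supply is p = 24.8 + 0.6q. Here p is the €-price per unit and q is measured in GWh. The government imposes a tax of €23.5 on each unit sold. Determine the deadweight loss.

€321.08

Competitive equilibrium: 72.5 − 0.26q = 24.8 + 0.6q → q* = 55.4651, p* = 58.0791.
With the tax, the buyer price exceeds the seller price by 23.5: (72.5 − 0.26q) − (24.8 + 0.6q) = 23.5 → q' = 28.1395.
Δq = 55.4651 − 28.1395 = 27.3256; the wedge equals the tax, 23.5.
DWL = ½ × 27.3256 × 23.5 = €321.08.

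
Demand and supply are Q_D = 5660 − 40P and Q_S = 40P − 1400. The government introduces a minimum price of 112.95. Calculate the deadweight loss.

In inverse form: demand P = 141.5 − 0.025Q, supply P = 35 + 0.025Q.
Competitive equilibrium: 141.5 − 0.025Q = 35 + 0.025Q → Q* = 2130, P* = 88.25.
At the floor P = 112.95, quantity demanded = (141.5 − 112.95)/0.025 = 1142.
Sellers' marginal cost at Q' = 1142: 35 + 0.025·1142 = 63.55.
ΔQ = 2130 − 1142 = 988; wedge = 112.95 − 63.55 = 49.4.
The triangle = ½ × 988 × 49.4 = 24403.60.

24403.60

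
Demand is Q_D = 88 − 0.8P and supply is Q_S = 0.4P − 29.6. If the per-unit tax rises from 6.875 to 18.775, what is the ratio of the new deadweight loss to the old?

In inverse form: demand P = 110 − 1.25Q, supply P = 74 + 2.5Q.
Competitive equilibrium: 110 − 1.25Q = 74 + 2.5Q → Q* = 9.6, P* = 98.
For a per-unit tax t: ΔQ = t/3.75, so DWL = ½·t·(t/3.75) = t²/7.5.
At t = 6.875: DWL = 6.302. At t = 18.775: DWL = 47.000.
Ratio = (18.775/6.875)² = 7.458.

7.458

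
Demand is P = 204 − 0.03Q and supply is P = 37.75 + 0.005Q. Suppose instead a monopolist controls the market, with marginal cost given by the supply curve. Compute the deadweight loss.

Competitive equilibrium: 204 − 0.03Q = 37.75 + 0.005Q → Q* = 4750, P* = 61.5.
Marginal revenue: MR = 204 − 0.06Q. Set MR = MC: 204 − 0.06Q = 37.75 + 0.005Q → Q_m = 2557.69231.
Price P_m = 204 − 0.03·2557.69231 = 127.26923; MC(Q_m) = 37.75 + 0.005·2557.69231 = 50.53846.
Competitive Q* = 4750, so ΔQ = 2192.30769; wedge = 127.26923 − 50.53846 = 76.73077.
The triangle = ½ × 2192.30769 × 76.73077 = 84108.73.

84108.73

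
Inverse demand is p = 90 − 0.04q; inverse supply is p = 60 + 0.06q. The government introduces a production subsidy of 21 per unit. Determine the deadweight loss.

2205

Competitive equilibrium: 90 − 0.04q = 60 + 0.06q → q* = 300, p* = 78.
The subsidy lowers effective supply by 21: p = 39 + 0.06q.
New quantity: 90 − 0.04q = 39 + 0.06q → q' = 510.
Overproduction Δq = 510 − 300 = 210; wedge = subsidy = 21.
Welfare loss = ½ × 210 × 21 = 2205.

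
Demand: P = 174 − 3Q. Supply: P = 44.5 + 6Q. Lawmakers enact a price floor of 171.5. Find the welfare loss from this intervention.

Competitive equilibrium: 174 − 3Q = 44.5 + 6Q → Q* = 14.3889, P* = 130.8333.
At the floor P = 171.5, quantity demanded = (174 − 171.5)/3 = 0.8333.
Sellers' marginal cost at Q' = 0.8333: 44.5 + 6·0.8333 = 49.4998.
ΔQ = 14.3889 − 0.8333 = 13.5556; wedge = 171.5 − 49.4998 = 122.0002.
Deadweight loss = ½ × 13.5556 × 122.0002 = 826.89.

826.89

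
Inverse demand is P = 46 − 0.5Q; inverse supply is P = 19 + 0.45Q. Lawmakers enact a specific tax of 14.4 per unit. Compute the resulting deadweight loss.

Competitive equilibrium: 46 − 0.5Q = 19 + 0.45Q → Q* = 28.4211, P* = 31.7895.
With the tax, the buyer price exceeds the seller price by 14.4: (46 − 0.5Q) − (19 + 0.45Q) = 14.4 → Q' = 13.2632.
ΔQ = 28.4211 − 13.2632 = 15.1579; the wedge equals the tax, 14.4.
The triangle = ½ × 15.1579 × 14.4 = 109.14.

109.14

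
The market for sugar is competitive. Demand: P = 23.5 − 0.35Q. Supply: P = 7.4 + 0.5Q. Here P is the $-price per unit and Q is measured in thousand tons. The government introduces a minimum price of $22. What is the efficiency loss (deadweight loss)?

Competitive equilibrium: 23.5 − 0.35Q = 7.4 + 0.5Q → Q* = 18.9412, P* = 16.8706.
At the floor P = 22, quantity demanded = (23.5 − 22)/0.35 = 4.2857.
Sellers' marginal cost at Q' = 4.2857: 7.4 + 0.5·4.2857 = 9.5429.
ΔQ = 18.9412 − 4.2857 = 14.6555; wedge = 22 − 9.5429 = 12.4571.
Deadweight loss = ½ × 14.6555 × 12.4571 = $91.28 thousand.

$91.28 thousand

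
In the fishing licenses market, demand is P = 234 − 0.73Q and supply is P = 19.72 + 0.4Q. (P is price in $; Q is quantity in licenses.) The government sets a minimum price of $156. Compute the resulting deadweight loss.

$3871.59

Competitive equilibrium: 234 − 0.73Q = 19.72 + 0.4Q → Q* = 189.6283, P* = 95.5713.
At the floor P = 156, quantity demanded = (234 − 156)/0.73 = 106.8493.
Sellers' marginal cost at Q' = 106.8493: 19.72 + 0.4·106.8493 = 62.4597.
ΔQ = 189.6283 − 106.8493 = 82.779; wedge = 156 − 62.4597 = 93.5403.
The triangle = ½ × 82.779 × 93.5403 = $3871.59.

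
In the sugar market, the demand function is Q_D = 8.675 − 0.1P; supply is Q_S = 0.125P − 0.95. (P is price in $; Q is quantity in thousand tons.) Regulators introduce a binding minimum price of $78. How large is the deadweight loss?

In inverse form: demand P = 86.75 − 10Q, supply P = 7.6 + 8Q.
Competitive equilibrium: 86.75 − 10Q = 7.6 + 8Q → Q* = 4.3972, P* = 42.7778.
At the floor P = 78, quantity demanded = (86.75 − 78)/10 = 0.875.
Sellers' marginal cost at Q' = 0.875: 7.6 + 8·0.875 = 14.6.
ΔQ = 4.3972 − 0.875 = 3.5222; wedge = 78 − 14.6 = 63.4.
DWL = ½ × 3.5222 × 63.4 = $111.65 thousand.

$111.65 thousand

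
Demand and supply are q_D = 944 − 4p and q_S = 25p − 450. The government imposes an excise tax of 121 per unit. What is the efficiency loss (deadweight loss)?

25243.10

In inverse form: demand p = 236 − 0.25q, supply p = 18 + 0.04q.
Competitive equilibrium: 236 − 0.25q = 18 + 0.04q → q* = 751.7241, p* = 48.069.
With the tax, the buyer price exceeds the seller price by 121: (236 − 0.25q) − (18 + 0.04q) = 121 → q' = 334.4828.
Δq = 751.7241 − 334.4828 = 417.2413; the wedge equals the tax, 121.
Deadweight loss = ½ × 417.2413 × 121 = 25243.10.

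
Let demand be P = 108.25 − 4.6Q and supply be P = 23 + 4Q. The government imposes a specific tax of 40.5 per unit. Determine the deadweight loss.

Competitive equilibrium: 108.25 − 4.6Q = 23 + 4Q → Q* = 9.9128, P* = 62.6512.
With the tax, the buyer price exceeds the seller price by 40.5: (108.25 − 4.6Q) − (23 + 4Q) = 40.5 → Q' = 5.2035.
ΔQ = 9.9128 − 5.2035 = 4.7093; the wedge equals the tax, 40.5.
DWL = ½ × 4.7093 × 40.5 = 95.36.

95.36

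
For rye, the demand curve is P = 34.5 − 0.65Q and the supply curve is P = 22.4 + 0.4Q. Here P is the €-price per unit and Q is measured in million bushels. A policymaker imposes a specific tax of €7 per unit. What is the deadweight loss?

Competitive equilibrium: 34.5 − 0.65Q = 22.4 + 0.4Q → Q* = 11.5238, P* = 27.0095.
With the tax, the buyer price exceeds the seller price by 7: (34.5 − 0.65Q) − (22.4 + 0.4Q) = 7 → Q' = 4.8571.
ΔQ = 11.5238 − 4.8571 = 6.6667; the wedge equals the tax, 7.
Deadweight loss = ½ × 6.6667 × 7 = €23.33 million.

€23.33 million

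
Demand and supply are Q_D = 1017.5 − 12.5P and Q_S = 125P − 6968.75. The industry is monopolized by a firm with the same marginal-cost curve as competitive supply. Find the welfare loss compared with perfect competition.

847.66

In inverse form: demand P = 81.4 − 0.08Q, supply P = 55.75 + 0.008Q.
Competitive equilibrium: 81.4 − 0.08Q = 55.75 + 0.008Q → Q* = 291.4773, P* = 58.0818.
Marginal revenue: MR = 81.4 − 0.16Q. Set MR = MC: 81.4 − 0.16Q = 55.75 + 0.008Q → Q_m = 152.6786.
Price P_m = 81.4 − 0.08·152.6786 = 69.1857; MC(Q_m) = 55.75 + 0.008·152.6786 = 56.9714.
Competitive Q* = 291.4773, so ΔQ = 138.7987; wedge = 69.1857 − 56.9714 = 12.2143.
The triangle = ½ × 138.7987 × 12.2143 = 847.66.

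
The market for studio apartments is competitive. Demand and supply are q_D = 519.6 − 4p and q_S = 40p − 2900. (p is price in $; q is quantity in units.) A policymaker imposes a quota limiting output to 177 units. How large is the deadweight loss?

In inverse form: demand p = 129.9 − 0.25q, supply p = 72.5 + 0.025q.
Competitive equilibrium: 129.9 − 0.25q = 72.5 + 0.025q → q* = 208.7273, p* = 77.7182.
At q = 177: demand price = 129.9 − 0.25·177 = 85.65; supply price = 72.5 + 0.025·177 = 76.925.
Δq = 208.7273 − 177 = 31.7273; wedge = 85.65 − 76.925 = 8.725.
Welfare loss = ½ × 31.7273 × 8.725 = $138.41.

$138.41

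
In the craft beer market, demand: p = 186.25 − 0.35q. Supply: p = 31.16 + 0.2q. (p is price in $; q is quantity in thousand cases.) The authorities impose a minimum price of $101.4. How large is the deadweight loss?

$430.23 thousand

Competitive equilibrium: 186.25 − 0.35q = 31.16 + 0.2q → q* = 281.9818, p* = 87.5564.
At the floor p = 101.4, quantity demanded = (186.25 − 101.4)/0.35 = 242.4286.
Sellers' marginal cost at q' = 242.4286: 31.16 + 0.2·242.4286 = 79.6457.
Δq = 281.9818 − 242.4286 = 39.5532; wedge = 101.4 − 79.6457 = 21.7543.
DWL = ½ × 39.5532 × 21.7543 = $430.23 thousand.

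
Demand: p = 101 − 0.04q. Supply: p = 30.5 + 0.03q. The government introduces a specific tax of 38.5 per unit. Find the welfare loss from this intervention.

Competitive equilibrium: 101 − 0.04q = 30.5 + 0.03q → q* = 1007.1429, p* = 60.7143.
With the tax, the buyer price exceeds the seller price by 38.5: (101 − 0.04q) − (30.5 + 0.03q) = 38.5 → q' = 457.1429.
Δq = 1007.1429 − 457.1429 = 550; the wedge equals the tax, 38.5.
Welfare loss = ½ × 550 × 38.5 = 10587.50.

10587.50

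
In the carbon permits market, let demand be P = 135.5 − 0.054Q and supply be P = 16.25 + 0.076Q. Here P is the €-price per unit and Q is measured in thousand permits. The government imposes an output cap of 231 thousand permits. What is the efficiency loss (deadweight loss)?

Competitive equilibrium: 135.5 − 0.054Q = 16.25 + 0.076Q → Q* = 917.3077, P* = 85.9654.
At Q = 231: demand price = 135.5 − 0.054·231 = 123.026; supply price = 16.25 + 0.076·231 = 33.806.
ΔQ = 917.3077 − 231 = 686.3077; wedge = 123.026 − 33.806 = 89.22.
The triangle = ½ × 686.3077 × 89.22 = €30616.19 thousand.

€30616.19 thousand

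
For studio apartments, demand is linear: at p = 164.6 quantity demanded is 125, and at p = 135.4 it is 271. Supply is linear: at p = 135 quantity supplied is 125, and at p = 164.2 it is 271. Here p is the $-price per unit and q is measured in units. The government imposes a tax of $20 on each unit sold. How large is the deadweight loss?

Demand slope = (135.4 − 164.6)/(271 − 125) = −0.2, so p = 189.6 − 0.2q.
Supply slope = (164.2 − 135)/(271 − 125) = 0.2, so p = 110 + 0.2q.
Competitive equilibrium: 189.6 − 0.2q = 110 + 0.2q → q* = 199, p* = 149.8.
With the tax, the buyer price exceeds the seller price by 20: (189.6 − 0.2q) − (110 + 0.2q) = 20 → q' = 149.
Δq = 199 − 149 = 50; the wedge equals the tax, 20.
The triangle = ½ × 50 × 20 = $500.

$500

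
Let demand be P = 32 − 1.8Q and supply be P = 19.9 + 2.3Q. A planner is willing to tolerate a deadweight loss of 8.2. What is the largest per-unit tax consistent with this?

8.2

Competitive equilibrium: 32 − 1.8Q = 19.9 + 2.3Q → Q* = 2.9512, P* = 26.6878.
A tax t gives ΔQ = t/4.1 and wedge t, so DWL = t²/8.2.
t²/8.2 = 8.2 → t² = 67.24 → t = 8.2.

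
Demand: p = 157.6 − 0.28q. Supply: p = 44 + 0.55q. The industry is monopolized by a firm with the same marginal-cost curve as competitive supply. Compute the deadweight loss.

494.67

Competitive equilibrium: 157.6 − 0.28q = 44 + 0.55q → q* = 136.86747, p* = 119.27711.
Marginal revenue: MR = 157.6 − 0.56q. Set MR = MC: 157.6 − 0.56q = 44 + 0.55q → q_m = 102.34234.
Price p_m = 157.6 − 0.28·102.34234 = 128.94414; MC(q_m) = 44 + 0.55·102.34234 = 100.28829.
Competitive q* = 136.86747, so Δq = 34.52513; wedge = 128.94414 − 100.28829 = 28.65585.
DWL = ½ × 34.52513 × 28.65585 = 494.67.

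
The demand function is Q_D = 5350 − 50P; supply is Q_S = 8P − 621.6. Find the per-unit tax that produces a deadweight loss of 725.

14.5

In inverse form: demand P = 107 − 0.02Q, supply P = 77.7 + 0.125Q.
Competitive equilibrium: 107 − 0.02Q = 77.7 + 0.125Q → Q* = 202.069, P* = 102.9586.
A tax t gives ΔQ = t/0.145 and wedge t, so DWL = t²/0.29.
t²/0.29 = 725 → t² = 210.25 → t = 14.5.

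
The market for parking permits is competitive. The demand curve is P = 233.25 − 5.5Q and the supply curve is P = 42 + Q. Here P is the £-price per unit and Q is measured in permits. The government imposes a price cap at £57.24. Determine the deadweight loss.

Competitive equilibrium: 233.25 − 5.5Q = 42 + Q → Q* = 29.4231, P* = 71.4231.
At the ceiling P = 57.24, quantity supplied = (57.24 − 42)/1 = 15.24.
Willingness to pay at Q' = 15.24: 233.25 − 5.5·15.24 = 149.43.
ΔQ = 29.4231 − 15.24 = 14.1831; wedge = 149.43 − 57.24 = 92.19.
DWL = ½ × 14.1831 × 92.19 = £653.77.

£653.77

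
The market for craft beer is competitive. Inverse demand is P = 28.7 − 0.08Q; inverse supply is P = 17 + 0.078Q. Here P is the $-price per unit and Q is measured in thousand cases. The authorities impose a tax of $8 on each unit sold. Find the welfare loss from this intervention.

$202.53 thousand

Competitive equilibrium: 28.7 − 0.08Q = 17 + 0.078Q → Q* = 74.0506, P* = 22.7759.
With the tax, the buyer price exceeds the seller price by 8: (28.7 − 0.08Q) − (17 + 0.078Q) = 8 → Q' = 23.4177.
ΔQ = 74.0506 − 23.4177 = 50.6329; the wedge equals the tax, 8.
The triangle = ½ × 50.6329 × 8 = $202.53 thousand.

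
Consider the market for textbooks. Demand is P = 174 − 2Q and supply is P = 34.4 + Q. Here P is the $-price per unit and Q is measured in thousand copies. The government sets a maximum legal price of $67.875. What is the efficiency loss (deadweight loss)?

$255.78 thousand

Competitive equilibrium: 174 − 2Q = 34.4 + Q → Q* = 46.5333, P* = 80.9333.
At the ceiling P = 67.875, quantity supplied = (67.875 − 34.4)/1 = 33.475.
Willingness to pay at Q' = 33.475: 174 − 2·33.475 = 107.05.
ΔQ = 46.5333 − 33.475 = 13.0583; wedge = 107.05 − 67.875 = 39.175.
DWL = ½ × 13.0583 × 39.175 = $255.78 thousand.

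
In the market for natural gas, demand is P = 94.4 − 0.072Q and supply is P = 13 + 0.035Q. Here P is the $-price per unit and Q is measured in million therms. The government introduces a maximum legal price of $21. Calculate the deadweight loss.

Competitive equilibrium: 94.4 − 0.072Q = 13 + 0.035Q → Q* = 760.74766, P* = 39.62617.
At the ceiling P = 21, quantity supplied = (21 − 13)/0.035 = 228.57143.
Willingness to pay at Q' = 228.57143: 94.4 − 0.072·228.57143 = 77.94286.
ΔQ = 760.74766 − 228.57143 = 532.17623; wedge = 77.94286 − 21 = 56.94286.
The triangle = ½ × 532.17623 × 56.94286 = $15151.82 million.

$15151.82 million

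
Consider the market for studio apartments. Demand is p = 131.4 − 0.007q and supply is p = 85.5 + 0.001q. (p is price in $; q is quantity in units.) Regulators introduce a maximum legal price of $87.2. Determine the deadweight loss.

Competitive equilibrium: 131.4 − 0.007q = 85.5 + 0.001q → q* = 5737.5, p* = 91.2375.
At the ceiling p = 87.2, quantity supplied = (87.2 − 85.5)/0.001 = 1700.
Willingness to pay at q' = 1700: 131.4 − 0.007·1700 = 119.5.
Δq = 5737.5 − 1700 = 4037.5; wedge = 119.5 − 87.2 = 32.3.
DWL = ½ × 4037.5 × 32.3 = $65205.625.

$65205.625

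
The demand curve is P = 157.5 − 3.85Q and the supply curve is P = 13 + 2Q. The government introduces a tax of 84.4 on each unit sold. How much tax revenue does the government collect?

Competitive equilibrium: 157.5 − 3.85Q = 13 + 2Q → Q* = 24.7009, P* = 62.4017.
With the tax, the buyer price exceeds the seller price by 84.4: (157.5 − 3.85Q) − (13 + 2Q) = 84.4 → Q' = 10.2735.
Tax revenue = 84.4 × 10.2735 = 867.08.

867.08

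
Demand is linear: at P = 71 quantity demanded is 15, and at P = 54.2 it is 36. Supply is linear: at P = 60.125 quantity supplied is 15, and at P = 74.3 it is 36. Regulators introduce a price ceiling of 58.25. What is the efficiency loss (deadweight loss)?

Demand slope = (54.2 − 71)/(36 − 15) = −0.8, so P = 83 − 0.8Q.
Supply slope = (74.3 − 60.125)/(36 − 15) = 0.675, so P = 50 + 0.675Q.
Competitive equilibrium: 83 − 0.8Q = 50 + 0.675Q → Q* = 22.3729, P* = 65.1017.
At the ceiling P = 58.25, quantity supplied = (58.25 − 50)/0.675 = 12.2222.
Willingness to pay at Q' = 12.2222: 83 − 0.8·12.2222 = 73.2222.
ΔQ = 22.3729 − 12.2222 = 10.1507; wedge = 73.2222 − 58.25 = 14.9722.
The triangle = ½ × 10.1507 × 14.9722 = 75.99.

75.99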